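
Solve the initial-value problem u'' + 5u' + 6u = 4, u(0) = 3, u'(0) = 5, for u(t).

u = 2/3 + 12*exp(-2*t) - 29*exp(-3*t)/3

Characteristic equation r² + 5r + 6 = 0 factors as (r + 2)(r + 3) = 0, so r = -2, -3.
Hence u_h = C1*exp(-2*t) + C2*exp(-3*t).
For the particular solution try u_p = A0. Substituting and matching coefficients of each power of t gives A0 = 2/3, so u_p = 2/3.
General solution: u = 2/3 + C1*exp(-2*t) + C2*exp(-3*t).
Apply the initial conditions: u(0) = 2/3 + C1 + C2 = 3 and u'(0) = -3*C2 - 2*C1 = 5. Solving gives C1 = 12, C2 = -29/3.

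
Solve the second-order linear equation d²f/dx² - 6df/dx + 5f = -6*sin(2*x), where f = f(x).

Characteristic equation r² - 6r + 5 = 0 factors as (r - 5)(r - 1) = 0, so r = 5, 1.
Hence f_h = C1*exp(5*x) + C2*exp(x).
Try f_p = A*cos(2*x) + B*sin(2*x). Substituting and equating the coefficients of cos(2x) and sin(2x) gives A = -72/145, B = -6/145, so f_p = -72*cos(2*x)/145 - 6*sin(2*x)/145.

f = -72*cos(2*x)/145 - 6*sin(2*x)/145 + C1*exp(5*x) + C2*exp(x)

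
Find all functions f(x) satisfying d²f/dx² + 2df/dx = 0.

Characteristic equation r² + 2r = 0 factors as (r + 2)r = 0, so r = -2, 0.
Hence f_h = C1*exp(-2*x) + C2.

f = C2 + C1*exp(-2*x)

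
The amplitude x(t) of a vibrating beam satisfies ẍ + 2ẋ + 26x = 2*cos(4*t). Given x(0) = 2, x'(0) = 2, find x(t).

x = 4*sin(4*t)/41 + 5*cos(4*t)/41 + 77*cos(5*t)*exp(-t)/41 + 143*exp(-t)*sin(5*t)/205

Characteristic equation r² + 2r + 26 = 0 has discriminant (2)² - 4·(26) = -100 < 0, so r = -1 ± 5i.
Hence x_h = C1*cos(5*t)*exp(-t) + C2*exp(-t)*sin(5*t).
Try x_p = A*cos(4*t) + B*sin(4*t). Substituting and equating the coefficients of cos(4t) and sin(4t) gives A = 5/41, B = 4/41, so x_p = 4*sin(4*t)/41 + 5*cos(4*t)/41.
General solution: x = 4*sin(4*t)/41 + 5*cos(4*t)/41 + C1*cos(5*t)*exp(-t) + C2*exp(-t)*sin(5*t).
Apply the initial conditions: x(0) = 5/41 + C1 = 2 and x'(0) = 16/41 - C1 + 5*C2 = 2. Solving gives C1 = 77/41, C2 = 143/205.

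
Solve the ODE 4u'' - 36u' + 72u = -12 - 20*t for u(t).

Divide through by 4: u'' - 9u' + 18u = -3 - 5*t.
Characteristic equation r² - 9r + 18 = 0 factors as (r - 3)(r - 6) = 0, so r = 3, 6.
Hence u_h = C1*exp(3*t) + C2*exp(6*t).
For the particular solution try u_p = A0 + A1*t. Substituting and matching coefficients of each power of t gives A0 = -11/36, A1 = -5/18, so u_p = -11/36 - 5*t/18.

u = -11/36 - 5*t/18 + C1*exp(3*t) + C2*exp(6*t)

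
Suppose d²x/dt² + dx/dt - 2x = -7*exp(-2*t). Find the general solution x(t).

Characteristic equation r² + r - 2 = 0 factors as (r - 1)(r + 2) = 0, so r = 1, -2.
Hence x_h = C1*exp(t) + C2*exp(-2*t).
Since exp(-2*t) solves the homogeneous equation (r = -2 is a root of multiplicity 1), multiply the trial by t. Try x_p = A*t*exp(-2*t). Substituting into the equation and dividing by exp(-2*t) gives A = 7/3, so x_p = 7*t*exp(-2*t)/3.

x = C1*exp(t) + C2*exp(-2*t) + 7*t*exp(-2*t)/3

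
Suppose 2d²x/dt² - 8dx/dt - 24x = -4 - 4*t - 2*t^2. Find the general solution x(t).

x = 31/216 + t/9 + t**2/12 + C1*exp(-2*t) + C2*exp(6*t)

Divide through by 2: x'' - 4x' - 12x = -2 - t^2 - 2*t.
Characteristic equation r² - 4r - 12 = 0 factors as (r + 2)(r - 6) = 0, so r = -2, 6.
Hence x_h = C1*exp(-2*t) + C2*exp(6*t).
For the particular solution try x_p = A0 + A1*t + A2*t^2. Substituting and matching coefficients of each power of t gives A0 = 31/216, A1 = 1/9, A2 = 1/12, so x_p = 31/216 + t/9 + t^2/12.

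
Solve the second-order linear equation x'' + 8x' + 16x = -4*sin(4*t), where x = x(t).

Characteristic equation r² + 8r + 16 = 0 has discriminant (8)² - 4·(16) = 0, so r = -4 is a repeated root.
Hence x_h = (C1 + C2*t)*exp(-4*t).
Try x_p = A*cos(4*t) + B*sin(4*t). Substituting and equating the coefficients of cos(4t) and sin(4t) gives A = 1/8, B = 0, so x_p = cos(4*t)/8.

x = cos(4*t)/8 + C1*exp(-4*t) + C2*t*exp(-4*t)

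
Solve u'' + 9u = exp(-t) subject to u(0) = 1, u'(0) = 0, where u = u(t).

u = exp(-t)/10 + sin(3*t)/30 + 9*cos(3*t)/10

Characteristic equation r² + 9 = 0 has discriminant (0)² - 4·(9) = -36 < 0, so r = ± 3i.
Hence u_h = C1*cos(3*t) + C2*sin(3*t).
Try u_p = A*exp(-t). Substituting into the equation and dividing by exp(-t) gives A = 1/10, so u_p = exp(-t)/10.
General solution: u = exp(-t)/10 + C1*cos(3*t) + C2*sin(3*t).
Apply the initial conditions: u(0) = 1/10 + C1 = 1 and u'(0) = -1/10 + 3*C2 = 0. Solving gives C1 = 9/10, C2 = 1/30.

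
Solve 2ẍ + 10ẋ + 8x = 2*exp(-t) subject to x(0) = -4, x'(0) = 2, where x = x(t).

x = -43*exp(-t)/9 + 7*exp(-4*t)/9 + t*exp(-t)/3

Divide through by 2: x'' + 5x' + 4x = exp(-t).
Characteristic equation r² + 5r + 4 = 0 factors as (r + 4)(r + 1) = 0, so r = -4, -1.
Hence x_h = C1*exp(-4*t) + C2*exp(-t).
Since exp(-t) solves the homogeneous equation (r = -1 is a root of multiplicity 1), multiply the trial by t. Try x_p = A*t*exp(-t). Substituting into the equation and dividing by exp(-t) gives A = 1/3, so x_p = t*exp(-t)/3.
General solution: x = C1*exp(-4*t) + C2*exp(-t) + t*exp(-t)/3.
Apply the initial conditions: x(0) = C1 + C2 = -4 and x'(0) = 1/3 - C2 - 4*C1 = 2. Solving gives C1 = 7/9, C2 = -43/9.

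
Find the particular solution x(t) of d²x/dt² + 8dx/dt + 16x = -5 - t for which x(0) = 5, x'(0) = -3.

x = -9/32 - t/16 + 169*exp(-4*t)/32 + 291*t*exp(-4*t)/16

Characteristic equation r² + 8r + 16 = 0 has discriminant (8)² - 4·(16) = 0, so r = -4 is a repeated root.
Hence x_h = (C1 + C2*t)*exp(-4*t).
For the particular solution try x_p = A0 + A1*t. Substituting and matching coefficients of each power of t gives A0 = -9/32, A1 = -1/16, so x_p = -9/32 - t/16.
General solution: x = -9/32 - t/16 + C1*exp(-4*t) + C2*t*exp(-4*t).
Apply the initial conditions: x(0) = -9/32 + C1 = 5 and x'(0) = -1/16 + C2 - 4*C1 = -3. Solving gives C1 = 169/32, C2 = 291/16.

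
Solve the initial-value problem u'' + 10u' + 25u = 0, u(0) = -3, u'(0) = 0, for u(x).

Characteristic equation r² + 10r + 25 = 0 has discriminant (10)² - 4·(25) = 0, so r = -5 is a repeated root.
Hence u_h = (C1 + C2*x)*exp(-5*x).
Apply the initial conditions: u(0) = C1 = -3 and u'(0) = C2 - 5*C1 = 0. Solving gives C1 = -3, C2 = -15.

u = -3*exp(-5*x) - 15*x*exp(-5*x)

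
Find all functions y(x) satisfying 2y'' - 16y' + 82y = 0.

Divide through by 2: y'' - 8y' + 41y = 0.
Characteristic equation r² - 8r + 41 = 0 has discriminant (-8)² - 4·(41) = -100 < 0, so r = 4 ± 5i.
Hence y_h = C1*cos(5*x)*exp(4*x) + C2*exp(4*x)*sin(5*x).

y = C1*cos(5*x)*exp(4*x) + C2*exp(4*x)*sin(5*x)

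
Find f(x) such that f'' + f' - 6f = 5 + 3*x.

Characteristic equation r² + r - 6 = 0 factors as (r + 3)(r - 2) = 0, so r = -3, 2.
Hence f_h = C1*exp(-3*x) + C2*exp(2*x).
For the particular solution try f_p = A0 + A1*x. Substituting and matching coefficients of each power of x gives A0 = -11/12, A1 = -1/2, so f_p = -11/12 - x/2.

f = -11/12 - x/2 + C1*exp(-3*x) + C2*exp(2*x)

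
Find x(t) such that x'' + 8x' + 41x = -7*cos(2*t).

x = -259*cos(2*t)/1625 - 112*sin(2*t)/1625 + C1*cos(5*t)*exp(-4*t) + C2*exp(-4*t)*sin(5*t)

Characteristic equation r² + 8r + 41 = 0 has discriminant (8)² - 4·(41) = -100 < 0, so r = -4 ± 5i.
Hence x_h = C1*cos(5*t)*exp(-4*t) + C2*exp(-4*t)*sin(5*t).
Try x_p = A*cos(2*t) + B*sin(2*t). Substituting and equating the coefficients of cos(2t) and sin(2t) gives A = -259/1625, B = -112/1625, so x_p = -259*cos(2*t)/1625 - 112*sin(2*t)/1625.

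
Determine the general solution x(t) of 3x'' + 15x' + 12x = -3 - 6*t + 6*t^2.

x = 27/16 + t**2/2 - 7*t/4 + C1*exp(-t) + C2*exp(-4*t)

Divide through by 3: x'' + 5x' + 4x = -1 - 2*t + 2*t^2.
Characteristic equation r² + 5r + 4 = 0 factors as (r + 1)(r + 4) = 0, so r = -1, -4.
Hence x_h = C1*exp(-t) + C2*exp(-4*t).
For the particular solution try x_p = A0 + A1*t + A2*t^2. Substituting and matching coefficients of each power of t gives A0 = 27/16, A1 = -7/4, A2 = 1/2, so x_p = 27/16 + t^2/2 - 7*t/4.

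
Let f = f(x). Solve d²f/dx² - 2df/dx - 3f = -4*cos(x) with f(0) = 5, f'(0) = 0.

Characteristic equation r² - 2r - 3 = 0 factors as (r + 1)(r - 3) = 0, so r = -1, 3.
Hence f_h = C1*exp(-x) + C2*exp(3*x).
Try f_p = A*cos(x) + B*sin(x). Substituting and equating the coefficients of cos(x) and sin(x) gives A = 4/5, B = 2/5, so f_p = 2*sin(x)/5 + 4*cos(x)/5.
General solution: f = 2*sin(x)/5 + 4*cos(x)/5 + C1*exp(-x) + C2*exp(3*x).
Apply the initial conditions: f(0) = 4/5 + C1 + C2 = 5 and f'(0) = 2/5 - C1 + 3*C2 = 0. Solving gives C1 = 13/4, C2 = 19/20.

f = 2*sin(x)/5 + 4*cos(x)/5 + 13*exp(-x)/4 + 19*exp(3*x)/20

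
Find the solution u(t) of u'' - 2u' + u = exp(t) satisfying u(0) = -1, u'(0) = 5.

Characteristic equation r² - 2r + 1 = 0 has discriminant (-2)² - 4·(1) = 0, so r = 1 is a repeated root.
Hence u_h = (C1 + C2*t)*exp(t).
Since exp(t) solves the homogeneous equation (r = 1 is a root of multiplicity 2), multiply the trial by t^2. Try u_p = A*t^2*exp(t). Substituting into the equation and dividing by exp(t) gives A = 1/2, so u_p = t^2*exp(t)/2.
General solution: u = C1*exp(t) + t^2*exp(t)/2 + C2*t*exp(t).
Apply the initial conditions: u(0) = C1 = -1 and u'(0) = C1 + C2 = 5. Solving gives C1 = -1, C2 = 6.

u = -exp(t) + t**2*exp(t)/2 + 6*t*exp(t)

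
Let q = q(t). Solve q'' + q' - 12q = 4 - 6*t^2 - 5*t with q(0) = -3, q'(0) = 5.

q = -5/24 + t/2 + t**2/2 - 103*exp(-4*t)/56 - 20*exp(3*t)/21

Characteristic equation r² + r - 12 = 0 factors as (r - 3)(r + 4) = 0, so r = 3, -4.
Hence q_h = C1*exp(3*t) + C2*exp(-4*t).
For the particular solution try q_p = A0 + A1*t + A2*t^2. Substituting and matching coefficients of each power of t gives A0 = -5/24, A1 = 1/2, A2 = 1/2, so q_p = -5/24 + t/2 + t^2/2.
General solution: q = -5/24 + t/2 + t^2/2 + C1*exp(3*t) + C2*exp(-4*t).
Apply the initial conditions: q(0) = -5/24 + C1 + C2 = -3 and q'(0) = 1/2 - 4*C2 + 3*C1 = 5. Solving gives C1 = -20/21, C2 = -103/56.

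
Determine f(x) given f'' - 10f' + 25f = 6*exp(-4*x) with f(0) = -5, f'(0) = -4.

Characteristic equation r² - 10r + 25 = 0 has discriminant (-10)² - 4·(25) = 0, so r = 5 is a repeated root.
Hence f_h = (C1 + C2*x)*exp(5*x).
Try f_p = A*exp(-4*x). Substituting into the equation and dividing by exp(-4*x) gives A = 2/27, so f_p = 2*exp(-4*x)/27.
General solution: f = 2*exp(-4*x)/27 + C1*exp(5*x) + C2*x*exp(5*x).
Apply the initial conditions: f(0) = 2/27 + C1 = -5 and f'(0) = -8/27 + C2 + 5*C1 = -4. Solving gives C1 = -137/27, C2 = 65/3.

f = -137*exp(5*x)/27 + 2*exp(-4*x)/27 + 65*x*exp(5*x)/3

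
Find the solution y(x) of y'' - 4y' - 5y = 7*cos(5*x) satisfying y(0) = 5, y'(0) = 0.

Characteristic equation r² - 4r - 5 = 0 factors as (r + 1)(r - 5) = 0, so r = -1, 5.
Hence y_h = C1*exp(-x) + C2*exp(5*x).
Try y_p = A*cos(5*x) + B*sin(5*x). Substituting and equating the coefficients of cos(5x) and sin(5x) gives A = -21/130, B = -7/65, so y_p = -21*cos(5*x)/130 - 7*sin(5*x)/65.
General solution: y = -21*cos(5*x)/130 - 7*sin(5*x)/65 + C1*exp(-x) + C2*exp(5*x).
Apply the initial conditions: y(0) = -21/130 + C1 + C2 = 5 and y'(0) = -7/13 - C1 + 5*C2 = 0. Solving gives C1 = 219/52, C2 = 19/20.

y = -21*cos(5*x)/130 - 7*sin(5*x)/65 + 19*exp(5*x)/20 + 219*exp(-x)/52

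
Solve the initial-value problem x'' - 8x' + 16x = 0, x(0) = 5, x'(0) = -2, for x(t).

Characteristic equation r² - 8r + 16 = 0 has discriminant (-8)² - 4·(16) = 0, so r = 4 is a repeated root.
Hence x_h = (C1 + C2*t)*exp(4*t).
Apply the initial conditions: x(0) = C1 = 5 and x'(0) = C2 + 4*C1 = -2. Solving gives C1 = 5, C2 = -22.

x = 5*exp(4*t) - 22*t*exp(4*t)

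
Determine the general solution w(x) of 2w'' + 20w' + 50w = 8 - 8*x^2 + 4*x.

w = 56/625 - 4*x**2/25 + 26*x/125 + C1*exp(-5*x) + C2*x*exp(-5*x)

Divide through by 2: w'' + 10w' + 25w = 4 - 4*x^2 + 2*x.
Characteristic equation r² + 10r + 25 = 0 has discriminant (10)² - 4·(25) = 0, so r = -5 is a repeated root.
Hence w_h = (C1 + C2*x)*exp(-5*x).
For the particular solution try w_p = A0 + A1*x + A2*x^2. Substituting and matching coefficients of each power of x gives A0 = 56/625, A1 = 26/125, A2 = -4/25, so w_p = 56/625 - 4*x^2/25 + 26*x/125.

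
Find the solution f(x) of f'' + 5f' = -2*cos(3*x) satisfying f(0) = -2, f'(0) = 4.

Characteristic equation r² + 5r = 0 factors as (r + 5)r = 0, so r = -5, 0.
Hence f_h = C1*exp(-5*x) + C2.
Try f_p = A*cos(3*x) + B*sin(3*x). Substituting and equating the coefficients of cos(3x) and sin(3x) gives A = 1/17, B = -5/51, so f_p = -5*sin(3*x)/51 + cos(3*x)/17.
General solution: f = C2 - 5*sin(3*x)/51 + cos(3*x)/17 + C1*exp(-5*x).
Apply the initial conditions: f(0) = 1/17 + C1 + C2 = -2 and f'(0) = -5/17 - 5*C1 = 4. Solving gives C1 = -73/85, C2 = -6/5.

f = -6/5 - 73*exp(-5*x)/85 - 5*sin(3*x)/51 + cos(3*x)/17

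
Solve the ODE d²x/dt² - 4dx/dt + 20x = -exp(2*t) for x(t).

Characteristic equation r² - 4r + 20 = 0 has discriminant (-4)² - 4·(20) = -64 < 0, so r = 2 ± 4i.
Hence x_h = C1*cos(4*t)*exp(2*t) + C2*exp(2*t)*sin(4*t).
Try x_p = A*exp(2*t). Substituting into the equation and dividing by exp(2*t) gives A = -1/16, so x_p = -exp(2*t)/16.

x = -exp(2*t)/16 + C1*cos(4*t)*exp(2*t) + C2*exp(2*t)*sin(4*t)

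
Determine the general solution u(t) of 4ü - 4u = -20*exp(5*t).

u = -5*exp(5*t)/24 + C1*exp(-t) + C2*exp(t)

Divide through by 4: u'' - u = -5*exp(5*t).
Characteristic equation r² - 1 = 0 factors as (r + 1)(r - 1) = 0, so r = -1, 1.
Hence u_h = C1*exp(-t) + C2*exp(t).
Try u_p = A*exp(5*t). Substituting into the equation and dividing by exp(5*t) gives A = -5/24, so u_p = -5*exp(5*t)/24.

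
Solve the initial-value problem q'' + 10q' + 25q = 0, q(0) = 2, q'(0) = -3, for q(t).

q = 2*exp(-5*t) + 7*t*exp(-5*t)

Characteristic equation r² + 10r + 25 = 0 has discriminant (10)² - 4·(25) = 0, so r = -5 is a repeated root.
Hence q_h = (C1 + C2*t)*exp(-5*t).
Apply the initial conditions: q(0) = C1 = 2 and q'(0) = C2 - 5*C1 = -3. Solving gives C1 = 2, C2 = 7.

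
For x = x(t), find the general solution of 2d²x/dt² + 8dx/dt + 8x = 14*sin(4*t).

Divide through by 2: x'' + 4x' + 4x = 7*sin(4*t).
Characteristic equation r² + 4r + 4 = 0 has discriminant (4)² - 4·(4) = 0, so r = -2 is a repeated root.
Hence x_h = (C1 + C2*t)*exp(-2*t).
Try x_p = A*cos(4*t) + B*sin(4*t). Substituting and equating the coefficients of cos(4t) and sin(4t) gives A = -7/25, B = -21/100, so x_p = -21*sin(4*t)/100 - 7*cos(4*t)/25.

x = -21*sin(4*t)/100 - 7*cos(4*t)/25 + C1*exp(-2*t) + C2*t*exp(-2*t)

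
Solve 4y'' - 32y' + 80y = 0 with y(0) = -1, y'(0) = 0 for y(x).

y = -cos(2*x)*exp(4*x) + 2*exp(4*x)*sin(2*x)

Divide through by 4: y'' - 8y' + 20y = 0.
Characteristic equation r² - 8r + 20 = 0 has discriminant (-8)² - 4·(20) = -16 < 0, so r = 4 ± 2i.
Hence y_h = C1*cos(2*x)*exp(4*x) + C2*exp(4*x)*sin(2*x).
Apply the initial conditions: y(0) = C1 = -1 and y'(0) = 2*C2 + 4*C1 = 0. Solving gives C1 = -1, C2 = 2.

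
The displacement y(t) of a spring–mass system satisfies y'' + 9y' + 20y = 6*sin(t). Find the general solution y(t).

Characteristic equation r² + 9r + 20 = 0 factors as (r + 5)(r + 4) = 0, so r = -5, -4.
Hence y_h = C1*exp(-5*t) + C2*exp(-4*t).
Try y_p = A*cos(t) + B*sin(t). Substituting and equating the coefficients of cos(t) and sin(t) gives A = -27/221, B = 57/221, so y_p = -27*cos(t)/221 + 57*sin(t)/221.

y = -27*cos(t)/221 + 57*sin(t)/221 + C1*exp(-5*t) + C2*exp(-4*t)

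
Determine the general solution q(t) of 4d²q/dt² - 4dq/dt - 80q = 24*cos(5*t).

Divide through by 4: q'' - q' - 20q = 6*cos(5*t).
Characteristic equation r² - r - 20 = 0 factors as (r - 5)(r + 4) = 0, so r = 5, -4.
Hence q_h = C1*exp(5*t) + C2*exp(-4*t).
Try q_p = A*cos(5*t) + B*sin(5*t). Substituting and equating the coefficients of cos(5t) and sin(5t) gives A = -27/205, B = -3/205, so q_p = -27*cos(5*t)/205 - 3*sin(5*t)/205.

q = -27*cos(5*t)/205 - 3*sin(5*t)/205 + C1*exp(5*t) + C2*exp(-4*t)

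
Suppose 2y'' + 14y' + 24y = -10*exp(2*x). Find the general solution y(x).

y = -exp(2*x)/6 + C1*exp(-4*x) + C2*exp(-3*x)

Divide through by 2: y'' + 7y' + 12y = -5*exp(2*x).
Characteristic equation r² + 7r + 12 = 0 factors as (r + 4)(r + 3) = 0, so r = -4, -3.
Hence y_h = C1*exp(-4*x) + C2*exp(-3*x).
Try y_p = A*exp(2*x). Substituting into the equation and dividing by exp(2*x) gives A = -1/6, so y_p = -exp(2*x)/6.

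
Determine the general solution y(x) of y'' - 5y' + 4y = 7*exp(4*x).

Characteristic equation r² - 5r + 4 = 0 factors as (r - 1)(r - 4) = 0, so r = 1, 4.
Hence y_h = C1*exp(x) + C2*exp(4*x).
Since exp(4*x) solves the homogeneous equation (r = 4 is a root of multiplicity 1), multiply the trial by x. Try y_p = A*x*exp(4*x). Substituting into the equation and dividing by exp(4*x) gives A = 7/3, so y_p = 7*x*exp(4*x)/3.

y = C1*exp(x) + C2*exp(4*x) + 7*x*exp(4*x)/3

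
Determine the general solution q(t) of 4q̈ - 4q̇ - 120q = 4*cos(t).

q = -31*cos(t)/962 - sin(t)/962 + C1*exp(-5*t) + C2*exp(6*t)

Divide through by 4: q'' - q' - 30q = cos(t).
Characteristic equation r² - r - 30 = 0 factors as (r + 5)(r - 6) = 0, so r = -5, 6.
Hence q_h = C1*exp(-5*t) + C2*exp(6*t).
Try q_p = A*cos(t) + B*sin(t). Substituting and equating the coefficients of cos(t) and sin(t) gives A = -31/962, B = -1/962, so q_p = -31*cos(t)/962 - sin(t)/962.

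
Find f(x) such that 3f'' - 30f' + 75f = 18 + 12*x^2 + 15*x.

Divide through by 3: f'' - 10f' + 25f = 6 + 4*x^2 + 5*x.
Characteristic equation r² - 10r + 25 = 0 has discriminant (-10)² - 4·(25) = 0, so r = 5 is a repeated root.
Hence f_h = (C1 + C2*x)*exp(5*x).
For the particular solution try f_p = A0 + A1*x + A2*x^2. Substituting and matching coefficients of each power of x gives A0 = 224/625, A1 = 41/125, A2 = 4/25, so f_p = 224/625 + 4*x^2/25 + 41*x/125.

f = 224/625 + 4*x**2/25 + 41*x/125 + C1*exp(5*x) + C2*x*exp(5*x)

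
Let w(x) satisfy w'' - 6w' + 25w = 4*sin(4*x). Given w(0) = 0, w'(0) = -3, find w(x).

w = 4*sin(4*x)/73 + 32*cos(4*x)/219 - 203*exp(3*x)*sin(4*x)/292 - 32*cos(4*x)*exp(3*x)/219

Characteristic equation r² - 6r + 25 = 0 has discriminant (-6)² - 4·(25) = -64 < 0, so r = 3 ± 4i.
Hence w_h = C1*cos(4*x)*exp(3*x) + C2*exp(3*x)*sin(4*x).
Try w_p = A*cos(4*x) + B*sin(4*x). Substituting and equating the coefficients of cos(4x) and sin(4x) gives A = 32/219, B = 4/73, so w_p = 4*sin(4*x)/73 + 32*cos(4*x)/219.
General solution: w = 4*sin(4*x)/73 + 32*cos(4*x)/219 + C1*cos(4*x)*exp(3*x) + C2*exp(3*x)*sin(4*x).
Apply the initial conditions: w(0) = 32/219 + C1 = 0 and w'(0) = 16/73 + 3*C1 + 4*C2 = -3. Solving gives C1 = -32/219, C2 = -203/292.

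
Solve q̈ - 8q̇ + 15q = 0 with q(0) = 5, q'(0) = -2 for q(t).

Characteristic equation r² - 8r + 15 = 0 factors as (r - 3)(r - 5) = 0, so r = 3, 5.
Hence q_h = C1*exp(3*t) + C2*exp(5*t).
Apply the initial conditions: q(0) = C1 + C2 = 5 and q'(0) = 3*C1 + 5*C2 = -2. Solving gives C1 = 27/2, C2 = -17/2.

q = -17*exp(5*t)/2 + 27*exp(3*t)/2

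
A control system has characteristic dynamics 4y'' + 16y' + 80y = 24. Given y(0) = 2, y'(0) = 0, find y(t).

y = 3/10 + 17*cos(4*t)*exp(-2*t)/10 + 17*exp(-2*t)*sin(4*t)/20

Divide through by 4: y'' + 4y' + 20y = 6.
Characteristic equation r² + 4r + 20 = 0 has discriminant (4)² - 4·(20) = -64 < 0, so r = -2 ± 4i.
Hence y_h = C1*cos(4*t)*exp(-2*t) + C2*exp(-2*t)*sin(4*t).
For the particular solution try y_p = A0. Substituting and matching coefficients of each power of t gives A0 = 3/10, so y_p = 3/10.
General solution: y = 3/10 + C1*cos(4*t)*exp(-2*t) + C2*exp(-2*t)*sin(4*t).
Apply the initial conditions: y(0) = 3/10 + C1 = 2 and y'(0) = -2*C1 + 4*C2 = 0. Solving gives C1 = 17/10, C2 = 17/20.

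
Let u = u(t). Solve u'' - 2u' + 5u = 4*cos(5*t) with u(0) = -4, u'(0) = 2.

u = -4*cos(5*t)/25 - 2*sin(5*t)/25 - 96*cos(2*t)*exp(t)/25 + 78*exp(t)*sin(2*t)/25

Characteristic equation r² - 2r + 5 = 0 has discriminant (-2)² - 4·(5) = -16 < 0, so r = 1 ± 2i.
Hence u_h = C1*cos(2*t)*exp(t) + C2*exp(t)*sin(2*t).
Try u_p = A*cos(5*t) + B*sin(5*t). Substituting and equating the coefficients of cos(5t) and sin(5t) gives A = -4/25, B = -2/25, so u_p = -4*cos(5*t)/25 - 2*sin(5*t)/25.
General solution: u = -4*cos(5*t)/25 - 2*sin(5*t)/25 + C1*cos(2*t)*exp(t) + C2*exp(t)*sin(2*t).
Apply the initial conditions: u(0) = -4/25 + C1 = -4 and u'(0) = -2/5 + C1 + 2*C2 = 2. Solving gives C1 = -96/25, C2 = 78/25.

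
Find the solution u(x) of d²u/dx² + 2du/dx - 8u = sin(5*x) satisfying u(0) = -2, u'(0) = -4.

Characteristic equation r² + 2r - 8 = 0 factors as (r - 2)(r + 4) = 0, so r = 2, -4.
Hence u_h = C1*exp(2*x) + C2*exp(-4*x).
Try u_p = A*cos(5*x) + B*sin(5*x). Substituting and equating the coefficients of cos(5x) and sin(5x) gives A = -10/1189, B = -33/1189, so u_p = -33*sin(5*x)/1189 - 10*cos(5*x)/1189.
General solution: u = -33*sin(5*x)/1189 - 10*cos(5*x)/1189 + C1*exp(2*x) + C2*exp(-4*x).
Apply the initial conditions: u(0) = -10/1189 + C1 + C2 = -2 and u'(0) = -165/1189 - 4*C2 + 2*C1 = -4. Solving gives C1 = -343/174, C2 = -5/246.

u = -343*exp(2*x)/174 - 33*sin(5*x)/1189 - 10*cos(5*x)/1189 - 5*exp(-4*x)/246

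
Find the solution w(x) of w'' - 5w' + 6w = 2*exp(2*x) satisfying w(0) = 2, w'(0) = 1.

Characteristic equation r² - 5r + 6 = 0 factors as (r - 2)(r - 3) = 0, so r = 2, 3.
Hence w_h = C1*exp(2*x) + C2*exp(3*x).
Since exp(2*x) solves the homogeneous equation (r = 2 is a root of multiplicity 1), multiply the trial by x. Try w_p = A*x*exp(2*x). Substituting into the equation and dividing by exp(2*x) gives A = -2, so w_p = -2*x*exp(2*x).
General solution: w = C1*exp(2*x) + C2*exp(3*x) - 2*x*exp(2*x).
Apply the initial conditions: w(0) = C1 + C2 = 2 and w'(0) = -2 + 2*C1 + 3*C2 = 1. Solving gives C1 = 3, C2 = -1.

w = -exp(3*x) + 3*exp(2*x) - 2*x*exp(2*x)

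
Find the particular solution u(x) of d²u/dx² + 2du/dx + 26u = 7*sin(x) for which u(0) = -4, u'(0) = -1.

Characteristic equation r² + 2r + 26 = 0 has discriminant (2)² - 4·(26) = -100 < 0, so r = -1 ± 5i.
Hence u_h = C1*cos(5*x)*exp(-x) + C2*exp(-x)*sin(5*x).
Try u_p = A*cos(x) + B*sin(x). Substituting and equating the coefficients of cos(x) and sin(x) gives A = -14/629, B = 175/629, so u_p = -14*cos(x)/629 + 175*sin(x)/629.
General solution: u = -14*cos(x)/629 + 175*sin(x)/629 + C1*cos(5*x)*exp(-x) + C2*exp(-x)*sin(5*x).
Apply the initial conditions: u(0) = -14/629 + C1 = -4 and u'(0) = 175/629 - C1 + 5*C2 = -1. Solving gives C1 = -2502/629, C2 = -3306/3145.

u = -14*cos(x)/629 + 175*sin(x)/629 - 3306*exp(-x)*sin(5*x)/3145 - 2502*cos(5*x)*exp(-x)/629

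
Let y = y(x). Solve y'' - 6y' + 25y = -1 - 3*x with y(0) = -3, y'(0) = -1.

y = -43/625 - 3*x/25 - 1832*cos(4*x)*exp(3*x)/625 + 2473*exp(3*x)*sin(4*x)/1250

Characteristic equation r² - 6r + 25 = 0 has discriminant (-6)² - 4·(25) = -64 < 0, so r = 3 ± 4i.
Hence y_h = C1*cos(4*x)*exp(3*x) + C2*exp(3*x)*sin(4*x).
For the particular solution try y_p = A0 + A1*x. Substituting and matching coefficients of each power of x gives A0 = -43/625, A1 = -3/25, so y_p = -43/625 - 3*x/25.
General solution: y = -43/625 - 3*x/25 + C1*cos(4*x)*exp(3*x) + C2*exp(3*x)*sin(4*x).
Apply the initial conditions: y(0) = -43/625 + C1 = -3 and y'(0) = -3/25 + 3*C1 + 4*C2 = -1. Solving gives C1 = -1832/625, C2 = 2473/1250.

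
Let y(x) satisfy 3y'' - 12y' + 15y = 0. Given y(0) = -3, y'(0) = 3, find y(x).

Divide through by 3: y'' - 4y' + 5y = 0.
Characteristic equation r² - 4r + 5 = 0 has discriminant (-4)² - 4·(5) = -4 < 0, so r = 2 ± i.
Hence y_h = C1*cos(x)*exp(2*x) + C2*exp(2*x)*sin(x).
Apply the initial conditions: y(0) = C1 = -3 and y'(0) = C2 + 2*C1 = 3. Solving gives C1 = -3, C2 = 9.

y = -3*cos(x)*exp(2*x) + 9*exp(2*x)*sin(x)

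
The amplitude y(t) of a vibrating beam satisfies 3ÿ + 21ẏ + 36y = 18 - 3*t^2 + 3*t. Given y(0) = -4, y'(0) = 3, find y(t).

y = 353/864 - 400*exp(-3*t)/27 - t**2/12 + 13*t/72 + 333*exp(-4*t)/32

Divide through by 3: y'' + 7y' + 12y = 6 + t - t^2.
Characteristic equation r² + 7r + 12 = 0 factors as (r + 3)(r + 4) = 0, so r = -3, -4.
Hence y_h = C1*exp(-3*t) + C2*exp(-4*t).
For the particular solution try y_p = A0 + A1*t + A2*t^2. Substituting and matching coefficients of each power of t gives A0 = 353/864, A1 = 13/72, A2 = -1/12, so y_p = 353/864 - t^2/12 + 13*t/72.
General solution: y = 353/864 - t^2/12 + 13*t/72 + C1*exp(-3*t) + C2*exp(-4*t).
Apply the initial conditions: y(0) = 353/864 + C1 + C2 = -4 and y'(0) = 13/72 - 4*C2 - 3*C1 = 3. Solving gives C1 = -400/27, C2 = 333/32.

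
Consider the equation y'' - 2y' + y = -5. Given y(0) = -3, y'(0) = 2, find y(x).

Characteristic equation r² - 2r + 1 = 0 has discriminant (-2)² - 4·(1) = 0, so r = 1 is a repeated root.
Hence y_h = (C1 + C2*x)*exp(x).
For the particular solution try y_p = A0. Substituting and matching coefficients of each power of x gives A0 = -5, so y_p = -5.
General solution: y = -5 + C1*exp(x) + C2*x*exp(x).
Apply the initial conditions: y(0) = -5 + C1 = -3 and y'(0) = C1 + C2 = 2. Solving gives C1 = 2, C2 = 0.

y = -5 + 2*exp(x)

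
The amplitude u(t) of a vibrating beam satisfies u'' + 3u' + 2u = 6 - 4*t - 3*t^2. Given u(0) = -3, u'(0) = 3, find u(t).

u = 3/4 - 7*exp(-t) - 3*t**2/2 + 5*t/2 + 13*exp(-2*t)/4

Characteristic equation r² + 3r + 2 = 0 factors as (r + 1)(r + 2) = 0, so r = -1, -2.
Hence u_h = C1*exp(-t) + C2*exp(-2*t).
For the particular solution try u_p = A0 + A1*t + A2*t^2. Substituting and matching coefficients of each power of t gives A0 = 3/4, A1 = 5/2, A2 = -3/2, so u_p = 3/4 - 3*t^2/2 + 5*t/2.
General solution: u = 3/4 - 3*t^2/2 + 5*t/2 + C1*exp(-t) + C2*exp(-2*t).
Apply the initial conditions: u(0) = 3/4 + C1 + C2 = -3 and u'(0) = 5/2 - C1 - 2*C2 = 3. Solving gives C1 = -7, C2 = 13/4.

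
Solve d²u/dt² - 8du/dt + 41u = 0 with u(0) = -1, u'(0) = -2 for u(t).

u = -cos(5*t)*exp(4*t) + 2*exp(4*t)*sin(5*t)/5

Characteristic equation r² - 8r + 41 = 0 has discriminant (-8)² - 4·(41) = -100 < 0, so r = 4 ± 5i.
Hence u_h = C1*cos(5*t)*exp(4*t) + C2*exp(4*t)*sin(5*t).
Apply the initial conditions: u(0) = C1 = -1 and u'(0) = 4*C1 + 5*C2 = -2. Solving gives C1 = -1, C2 = 2/5.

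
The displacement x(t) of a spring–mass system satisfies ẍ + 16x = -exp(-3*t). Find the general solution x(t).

x = -exp(-3*t)/25 + C1*cos(4*t) + C2*sin(4*t)

Characteristic equation r² + 16 = 0 has discriminant (0)² - 4·(16) = -64 < 0, so r = ± 4i.
Hence x_h = C1*cos(4*t) + C2*sin(4*t).
Try x_p = A*exp(-3*t). Substituting into the equation and dividing by exp(-3*t) gives A = -1/25, so x_p = -exp(-3*t)/25.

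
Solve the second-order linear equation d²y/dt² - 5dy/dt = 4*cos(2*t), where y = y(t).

Characteristic equation r² - 5r = 0 factors as (r - 5)r = 0, so r = 5, 0.
Hence y_h = C1*exp(5*t) + C2.
Try y_p = A*cos(2*t) + B*sin(2*t). Substituting and equating the coefficients of cos(2t) and sin(2t) gives A = -4/29, B = -10/29, so y_p = -10*sin(2*t)/29 - 4*cos(2*t)/29.

y = C2 - 10*sin(2*t)/29 - 4*cos(2*t)/29 + C1*exp(5*t)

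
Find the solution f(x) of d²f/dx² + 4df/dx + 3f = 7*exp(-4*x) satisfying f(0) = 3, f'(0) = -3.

Characteristic equation r² + 4r + 3 = 0 factors as (r + 3)(r + 1) = 0, so r = -3, -1.
Hence f_h = C1*exp(-3*x) + C2*exp(-x).
Try f_p = A*exp(-4*x). Substituting into the equation and dividing by exp(-4*x) gives A = 7/3, so f_p = 7*exp(-4*x)/3.
General solution: f = 7*exp(-4*x)/3 + C1*exp(-3*x) + C2*exp(-x).
Apply the initial conditions: f(0) = 7/3 + C1 + C2 = 3 and f'(0) = -28/3 - C2 - 3*C1 = -3. Solving gives C1 = -7/2, C2 = 25/6.

f = -7*exp(-3*x)/2 + 7*exp(-4*x)/3 + 25*exp(-x)/6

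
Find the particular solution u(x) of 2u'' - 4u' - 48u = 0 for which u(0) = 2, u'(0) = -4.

Divide through by 2: u'' - 2u' - 24u = 0.
Characteristic equation r² - 2r - 24 = 0 factors as (r - 6)(r + 4) = 0, so r = 6, -4.
Hence u_h = C1*exp(6*x) + C2*exp(-4*x).
Apply the initial conditions: u(0) = C1 + C2 = 2 and u'(0) = -4*C2 + 6*C1 = -4. Solving gives C1 = 2/5, C2 = 8/5.

u = 2*exp(6*x)/5 + 8*exp(-4*x)/5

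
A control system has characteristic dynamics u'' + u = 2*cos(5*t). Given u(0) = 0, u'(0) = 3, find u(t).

Characteristic equation r² + 1 = 0 has discriminant (0)² - 4·(1) = -4 < 0, so r = ± i.
Hence u_h = C1*cos(t) + C2*sin(t).
Try u_p = A*cos(5*t) + B*sin(5*t). Substituting and equating the coefficients of cos(5t) and sin(5t) gives A = -1/12, B = 0, so u_p = -cos(5*t)/12.
General solution: u = -cos(5*t)/12 + C1*cos(t) + C2*sin(t).
Apply the initial conditions: u(0) = -1/12 + C1 = 0 and u'(0) = C2 = 3. Solving gives C1 = 1/12, C2 = 3.

u = 3*sin(t) - cos(5*t)/12 + cos(t)/12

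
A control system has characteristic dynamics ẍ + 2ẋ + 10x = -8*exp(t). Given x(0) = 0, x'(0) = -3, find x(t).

Characteristic equation r² + 2r + 10 = 0 has discriminant (2)² - 4·(10) = -36 < 0, so r = -1 ± 3i.
Hence x_h = C1*cos(3*t)*exp(-t) + C2*exp(-t)*sin(3*t).
Try x_p = A*exp(t). Substituting into the equation and dividing by exp(t) gives A = -8/13, so x_p = -8*exp(t)/13.
General solution: x = -8*exp(t)/13 + C1*cos(3*t)*exp(-t) + C2*exp(-t)*sin(3*t).
Apply the initial conditions: x(0) = -8/13 + C1 = 0 and x'(0) = -8/13 - C1 + 3*C2 = -3. Solving gives C1 = 8/13, C2 = -23/39.

x = -8*exp(t)/13 - 23*exp(-t)*sin(3*t)/39 + 8*cos(3*t)*exp(-t)/13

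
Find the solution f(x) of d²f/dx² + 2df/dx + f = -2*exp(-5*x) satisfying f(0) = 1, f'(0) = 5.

f = -exp(-5*x)/8 + 9*exp(-x)/8 + 11*x*exp(-x)/2

Characteristic equation r² + 2r + 1 = 0 has discriminant (2)² - 4·(1) = 0, so r = -1 is a repeated root.
Hence f_h = (C1 + C2*x)*exp(-x).
Try f_p = A*exp(-5*x). Substituting into the equation and dividing by exp(-5*x) gives A = -1/8, so f_p = -exp(-5*x)/8.
General solution: f = -exp(-5*x)/8 + C1*exp(-x) + C2*x*exp(-x).
Apply the initial conditions: f(0) = -1/8 + C1 = 1 and f'(0) = 5/8 + C2 - C1 = 5. Solving gives C1 = 9/8, C2 = 11/2.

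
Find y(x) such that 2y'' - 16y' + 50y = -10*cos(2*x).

Divide through by 2: y'' - 8y' + 25y = -5*cos(2*x).
Characteristic equation r² - 8r + 25 = 0 has discriminant (-8)² - 4·(25) = -36 < 0, so r = 4 ± 3i.
Hence y_h = C1*cos(3*x)*exp(4*x) + C2*exp(4*x)*sin(3*x).
Try y_p = A*cos(2*x) + B*sin(2*x). Substituting and equating the coefficients of cos(2x) and sin(2x) gives A = -105/697, B = 80/697, so y_p = -105*cos(2*x)/697 + 80*sin(2*x)/697.

y = -105*cos(2*x)/697 + 80*sin(2*x)/697 + C1*cos(3*x)*exp(4*x) + C2*exp(4*x)*sin(3*x)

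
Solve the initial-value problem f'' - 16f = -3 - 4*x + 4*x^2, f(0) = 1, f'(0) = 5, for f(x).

Characteristic equation r² - 16 = 0 factors as (r + 4)(r - 4) = 0, so r = -4, 4.
Hence f_h = C1*exp(-4*x) + C2*exp(4*x).
For the particular solution try f_p = A0 + A1*x + A2*x^2. Substituting and matching coefficients of each power of x gives A0 = 5/32, A1 = 1/4, A2 = -1/4, so f_p = 5/32 - x^2/4 + x/4.
General solution: f = 5/32 - x^2/4 + x/4 + C1*exp(-4*x) + C2*exp(4*x).
Apply the initial conditions: f(0) = 5/32 + C1 + C2 = 1 and f'(0) = 1/4 - 4*C1 + 4*C2 = 5. Solving gives C1 = -11/64, C2 = 65/64.

f = 5/32 - 11*exp(-4*x)/64 - x**2/4 + x/4 + 65*exp(4*x)/64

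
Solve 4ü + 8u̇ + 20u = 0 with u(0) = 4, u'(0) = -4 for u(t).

Divide through by 4: u'' + 2u' + 5u = 0.
Characteristic equation r² + 2r + 5 = 0 has discriminant (2)² - 4·(5) = -16 < 0, so r = -1 ± 2i.
Hence u_h = C1*cos(2*t)*exp(-t) + C2*exp(-t)*sin(2*t).
Apply the initial conditions: u(0) = C1 = 4 and u'(0) = -C1 + 2*C2 = -4. Solving gives C1 = 4, C2 = 0.

u = 4*cos(2*t)*exp(-t)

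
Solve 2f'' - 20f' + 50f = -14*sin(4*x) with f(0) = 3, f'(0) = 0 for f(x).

Divide through by 2: f'' - 10f' + 25f = -7*sin(4*x).
Characteristic equation r² - 10r + 25 = 0 has discriminant (-10)² - 4·(25) = 0, so r = 5 is a repeated root.
Hence f_h = (C1 + C2*x)*exp(5*x).
Try f_p = A*cos(4*x) + B*sin(4*x). Substituting and equating the coefficients of cos(4x) and sin(4x) gives A = -280/1681, B = -63/1681, so f_p = -280*cos(4*x)/1681 - 63*sin(4*x)/1681.
General solution: f = -280*cos(4*x)/1681 - 63*sin(4*x)/1681 + C1*exp(5*x) + C2*x*exp(5*x).
Apply the initial conditions: f(0) = -280/1681 + C1 = 3 and f'(0) = -252/1681 + C2 + 5*C1 = 0. Solving gives C1 = 5323/1681, C2 = -643/41.

f = -280*cos(4*x)/1681 - 63*sin(4*x)/1681 + 5323*exp(5*x)/1681 - 643*x*exp(5*x)/41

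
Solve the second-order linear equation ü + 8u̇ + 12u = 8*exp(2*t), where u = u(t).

Characteristic equation r² + 8r + 12 = 0 factors as (r + 2)(r + 6) = 0, so r = -2, -6.
Hence u_h = C1*exp(-2*t) + C2*exp(-6*t).
Try u_p = A*exp(2*t). Substituting into the equation and dividing by exp(2*t) gives A = 1/4, so u_p = exp(2*t)/4.

u = exp(2*t)/4 + C1*exp(-2*t) + C2*exp(-6*t)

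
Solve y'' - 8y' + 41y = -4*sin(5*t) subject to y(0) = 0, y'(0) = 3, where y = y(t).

y = -5*cos(5*t)/58 - sin(5*t)/29 + 5*cos(5*t)*exp(4*t)/58 + 82*exp(4*t)*sin(5*t)/145

Characteristic equation r² - 8r + 41 = 0 has discriminant (-8)² - 4·(41) = -100 < 0, so r = 4 ± 5i.
Hence y_h = C1*cos(5*t)*exp(4*t) + C2*exp(4*t)*sin(5*t).
Try y_p = A*cos(5*t) + B*sin(5*t). Substituting and equating the coefficients of cos(5t) and sin(5t) gives A = -5/58, B = -1/29, so y_p = -5*cos(5*t)/58 - sin(5*t)/29.
General solution: y = -5*cos(5*t)/58 - sin(5*t)/29 + C1*cos(5*t)*exp(4*t) + C2*exp(4*t)*sin(5*t).
Apply the initial conditions: y(0) = -5/58 + C1 = 0 and y'(0) = -5/29 + 4*C1 + 5*C2 = 3. Solving gives C1 = 5/58, C2 = 82/145.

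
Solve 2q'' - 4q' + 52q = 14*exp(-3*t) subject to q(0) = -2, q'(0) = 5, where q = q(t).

q = 7*exp(-3*t)/41 - 89*cos(5*t)*exp(t)/41 + 63*exp(t)*sin(5*t)/41

Divide through by 2: q'' - 2q' + 26q = 7*exp(-3*t).
Characteristic equation r² - 2r + 26 = 0 has discriminant (-2)² - 4·(26) = -100 < 0, so r = 1 ± 5i.
Hence q_h = C1*cos(5*t)*exp(t) + C2*exp(t)*sin(5*t).
Try q_p = A*exp(-3*t). Substituting into the equation and dividing by exp(-3*t) gives A = 7/41, so q_p = 7*exp(-3*t)/41.
General solution: q = 7*exp(-3*t)/41 + C1*cos(5*t)*exp(t) + C2*exp(t)*sin(5*t).
Apply the initial conditions: q(0) = 7/41 + C1 = -2 and q'(0) = -21/41 + C1 + 5*C2 = 5. Solving gives C1 = -89/41, C2 = 63/41.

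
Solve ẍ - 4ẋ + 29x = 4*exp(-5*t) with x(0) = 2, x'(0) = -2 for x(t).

Characteristic equation r² - 4r + 29 = 0 has discriminant (-4)² - 4·(29) = -100 < 0, so r = 2 ± 5i.
Hence x_h = C1*cos(5*t)*exp(2*t) + C2*exp(2*t)*sin(5*t).
Try x_p = A*exp(-5*t). Substituting into the equation and dividing by exp(-5*t) gives A = 2/37, so x_p = 2*exp(-5*t)/37.
General solution: x = 2*exp(-5*t)/37 + C1*cos(5*t)*exp(2*t) + C2*exp(2*t)*sin(5*t).
Apply the initial conditions: x(0) = 2/37 + C1 = 2 and x'(0) = -10/37 + 2*C1 + 5*C2 = -2. Solving gives C1 = 72/37, C2 = -208/185.

x = 2*exp(-5*t)/37 - 208*exp(2*t)*sin(5*t)/185 + 72*cos(5*t)*exp(2*t)/37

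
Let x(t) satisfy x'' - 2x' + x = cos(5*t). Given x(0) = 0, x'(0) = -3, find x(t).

Characteristic equation r² - 2r + 1 = 0 has discriminant (-2)² - 4·(1) = 0, so r = 1 is a repeated root.
Hence x_h = (C1 + C2*t)*exp(t).
Try x_p = A*cos(5*t) + B*sin(5*t). Substituting and equating the coefficients of cos(5t) and sin(5t) gives A = -6/169, B = -5/338, so x_p = -6*cos(5*t)/169 - 5*sin(5*t)/338.
General solution: x = -6*cos(5*t)/169 - 5*sin(5*t)/338 + C1*exp(t) + C2*t*exp(t).
Apply the initial conditions: x(0) = -6/169 + C1 = 0 and x'(0) = -25/338 + C1 + C2 = -3. Solving gives C1 = 6/169, C2 = -77/26.

x = -6*cos(5*t)/169 - 5*sin(5*t)/338 + 6*exp(t)/169 - 77*t*exp(t)/26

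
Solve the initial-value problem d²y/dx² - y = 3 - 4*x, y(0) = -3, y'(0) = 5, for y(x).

Characteristic equation r² - 1 = 0 factors as (r + 1)(r - 1) = 0, so r = -1, 1.
Hence y_h = C1*exp(-x) + C2*exp(x).
For the particular solution try y_p = A0 + A1*x. Substituting and matching coefficients of each power of x gives A0 = -3, A1 = 4, so y_p = -3 + 4*x.
General solution: y = -3 + 4*x + C1*exp(-x) + C2*exp(x).
Apply the initial conditions: y(0) = -3 + C1 + C2 = -3 and y'(0) = 4 + C2 - C1 = 5. Solving gives C1 = -1/2, C2 = 1/2.

y = -3 + exp(x)/2 + 4*x - exp(-x)/2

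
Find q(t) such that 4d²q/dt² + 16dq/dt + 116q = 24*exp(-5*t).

Divide through by 4: q'' + 4q' + 29q = 6*exp(-5*t).
Characteristic equation r² + 4r + 29 = 0 has discriminant (4)² - 4·(29) = -100 < 0, so r = -2 ± 5i.
Hence q_h = C1*cos(5*t)*exp(-2*t) + C2*exp(-2*t)*sin(5*t).
Try q_p = A*exp(-5*t). Substituting into the equation and dividing by exp(-5*t) gives A = 3/17, so q_p = 3*exp(-5*t)/17.

q = 3*exp(-5*t)/17 + C1*cos(5*t)*exp(-2*t) + C2*exp(-2*t)*sin(5*t)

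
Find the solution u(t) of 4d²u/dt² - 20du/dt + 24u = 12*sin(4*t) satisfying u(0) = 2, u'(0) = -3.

u = -163*exp(3*t)/25 - 3*sin(4*t)/50 + 3*cos(4*t)/25 + 42*exp(2*t)/5

Divide through by 4: u'' - 5u' + 6u = 3*sin(4*t).
Characteristic equation r² - 5r + 6 = 0 factors as (r - 2)(r - 3) = 0, so r = 2, 3.
Hence u_h = C1*exp(2*t) + C2*exp(3*t).
Try u_p = A*cos(4*t) + B*sin(4*t). Substituting and equating the coefficients of cos(4t) and sin(4t) gives A = 3/25, B = -3/50, so u_p = -3*sin(4*t)/50 + 3*cos(4*t)/25.
General solution: u = -3*sin(4*t)/50 + 3*cos(4*t)/25 + C1*exp(2*t) + C2*exp(3*t).
Apply the initial conditions: u(0) = 3/25 + C1 + C2 = 2 and u'(0) = -6/25 + 2*C1 + 3*C2 = -3. Solving gives C1 = 42/5, C2 = -163/25.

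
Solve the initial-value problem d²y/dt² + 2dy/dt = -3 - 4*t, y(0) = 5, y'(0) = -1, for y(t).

Characteristic equation r² + 2r = 0 factors as (r + 2)r = 0, so r = -2, 0.
Hence y_h = C1*exp(-2*t) + C2.
Since 0 is a characteristic root (multiplicity 1), multiply the polynomial trial by t: try y_p = t*(A0 + A1*t). Substituting and matching coefficients of each power of t gives A0 = -1/2, A1 = -1, so y_p = -t^2 - t/2.
General solution: y = C2 - t^2 - t/2 + C1*exp(-2*t).
Apply the initial conditions: y(0) = C1 + C2 = 5 and y'(0) = -1/2 - 2*C1 = -1. Solving gives C1 = 1/4, C2 = 19/4.

y = 19/4 - t**2 - t/2 + exp(-2*t)/4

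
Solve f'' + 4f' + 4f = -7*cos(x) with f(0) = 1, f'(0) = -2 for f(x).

Characteristic equation r² + 4r + 4 = 0 has discriminant (4)² - 4·(4) = 0, so r = -2 is a repeated root.
Hence f_h = (C1 + C2*x)*exp(-2*x).
Try f_p = A*cos(x) + B*sin(x). Substituting and equating the coefficients of cos(x) and sin(x) gives A = -21/25, B = -28/25, so f_p = -28*sin(x)/25 - 21*cos(x)/25.
General solution: f = -28*sin(x)/25 - 21*cos(x)/25 + C1*exp(-2*x) + C2*x*exp(-2*x).
Apply the initial conditions: f(0) = -21/25 + C1 = 1 and f'(0) = -28/25 + C2 - 2*C1 = -2. Solving gives C1 = 46/25, C2 = 14/5.

f = -28*sin(x)/25 - 21*cos(x)/25 + 46*exp(-2*x)/25 + 14*x*exp(-2*x)/5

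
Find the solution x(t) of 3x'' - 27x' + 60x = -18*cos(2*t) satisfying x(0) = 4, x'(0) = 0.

Divide through by 3: x'' - 9x' + 20x = -6*cos(2*t).
Characteristic equation r² - 9r + 20 = 0 factors as (r - 5)(r - 4) = 0, so r = 5, 4.
Hence x_h = C1*exp(5*t) + C2*exp(4*t).
Try x_p = A*cos(2*t) + B*sin(2*t). Substituting and equating the coefficients of cos(2t) and sin(2t) gives A = -24/145, B = 27/145, so x_p = -24*cos(2*t)/145 + 27*sin(2*t)/145.
General solution: x = -24*cos(2*t)/145 + 27*sin(2*t)/145 + C1*exp(5*t) + C2*exp(4*t).
Apply the initial conditions: x(0) = -24/145 + C1 + C2 = 4 and x'(0) = 54/145 + 4*C2 + 5*C1 = 0. Solving gives C1 = -494/29, C2 = 106/5.

x = -494*exp(5*t)/29 - 24*cos(2*t)/145 + 27*sin(2*t)/145 + 106*exp(4*t)/5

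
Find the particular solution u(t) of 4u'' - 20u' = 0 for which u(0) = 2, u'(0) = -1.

u = 11/5 - exp(5*t)/5

Divide through by 4: u'' - 5u' = 0.
Characteristic equation r² - 5r = 0 factors as (r - 5)r = 0, so r = 5, 0.
Hence u_h = C1*exp(5*t) + C2.
Apply the initial conditions: u(0) = C1 + C2 = 2 and u'(0) = 5*C1 = -1. Solving gives C1 = -1/5, C2 = 11/5.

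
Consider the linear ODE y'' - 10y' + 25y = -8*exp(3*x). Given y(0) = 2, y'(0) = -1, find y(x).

y = -2*exp(3*x) + 4*exp(5*x) - 15*x*exp(5*x)

Characteristic equation r² - 10r + 25 = 0 has discriminant (-10)² - 4·(25) = 0, so r = 5 is a repeated root.
Hence y_h = (C1 + C2*x)*exp(5*x).
Try y_p = A*exp(3*x). Substituting into the equation and dividing by exp(3*x) gives A = -2, so y_p = -2*exp(3*x).
General solution: y = -2*exp(3*x) + C1*exp(5*x) + C2*x*exp(5*x).
Apply the initial conditions: y(0) = -2 + C1 = 2 and y'(0) = -6 + C2 + 5*C1 = -1. Solving gives C1 = 4, C2 = -15.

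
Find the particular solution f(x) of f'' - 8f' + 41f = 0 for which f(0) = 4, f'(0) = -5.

Characteristic equation r² - 8r + 41 = 0 has discriminant (-8)² - 4·(41) = -100 < 0, so r = 4 ± 5i.
Hence f_h = C1*cos(5*x)*exp(4*x) + C2*exp(4*x)*sin(5*x).
Apply the initial conditions: f(0) = C1 = 4 and f'(0) = 4*C1 + 5*C2 = -5. Solving gives C1 = 4, C2 = -21/5.

f = 4*cos(5*x)*exp(4*x) - 21*exp(4*x)*sin(5*x)/5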